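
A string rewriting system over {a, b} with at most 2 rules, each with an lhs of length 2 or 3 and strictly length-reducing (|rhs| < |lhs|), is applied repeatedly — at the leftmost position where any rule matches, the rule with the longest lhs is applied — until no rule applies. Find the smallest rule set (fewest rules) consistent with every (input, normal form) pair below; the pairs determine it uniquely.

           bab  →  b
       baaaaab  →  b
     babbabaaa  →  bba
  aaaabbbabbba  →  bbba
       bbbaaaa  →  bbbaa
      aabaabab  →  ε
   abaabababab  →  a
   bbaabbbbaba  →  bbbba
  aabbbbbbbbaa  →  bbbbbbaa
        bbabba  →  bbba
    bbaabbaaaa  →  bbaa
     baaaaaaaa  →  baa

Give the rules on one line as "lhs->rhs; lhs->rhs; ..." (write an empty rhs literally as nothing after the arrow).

  | bab => b
  | baaaaab => baaab => bab => b
  | babbabaaa => bbabaaa => bbaaa => bba
  | aaaabbbabbba => aabbbabbba => abbabbba => babbba => bbba

aaa->a; ab->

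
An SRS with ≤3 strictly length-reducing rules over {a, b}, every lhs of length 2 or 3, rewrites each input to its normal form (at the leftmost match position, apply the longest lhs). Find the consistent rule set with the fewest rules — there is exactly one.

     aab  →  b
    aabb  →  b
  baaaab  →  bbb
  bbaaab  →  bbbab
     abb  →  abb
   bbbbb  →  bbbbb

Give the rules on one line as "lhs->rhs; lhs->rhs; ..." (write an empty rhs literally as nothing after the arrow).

aa->b; aab->aa

  | aab => aa => b
  | aabb => aab => aa => b
  | baaaab => bbaab => bbaa => bbb
  | bbaaab => bbbab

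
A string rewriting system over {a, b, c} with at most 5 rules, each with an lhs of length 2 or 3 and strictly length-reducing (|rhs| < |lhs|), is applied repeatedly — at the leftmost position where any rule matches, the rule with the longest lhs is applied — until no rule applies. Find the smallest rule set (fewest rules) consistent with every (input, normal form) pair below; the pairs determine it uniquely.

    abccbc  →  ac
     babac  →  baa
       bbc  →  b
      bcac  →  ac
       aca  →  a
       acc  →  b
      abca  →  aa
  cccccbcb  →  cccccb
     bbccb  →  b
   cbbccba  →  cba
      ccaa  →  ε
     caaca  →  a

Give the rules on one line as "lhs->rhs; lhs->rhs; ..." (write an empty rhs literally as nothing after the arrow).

acc->b; bac->a; bc->; ca->

  | abccbc => acbc => ac
  | babac => baa
  | bbc => b
  | bcac => ac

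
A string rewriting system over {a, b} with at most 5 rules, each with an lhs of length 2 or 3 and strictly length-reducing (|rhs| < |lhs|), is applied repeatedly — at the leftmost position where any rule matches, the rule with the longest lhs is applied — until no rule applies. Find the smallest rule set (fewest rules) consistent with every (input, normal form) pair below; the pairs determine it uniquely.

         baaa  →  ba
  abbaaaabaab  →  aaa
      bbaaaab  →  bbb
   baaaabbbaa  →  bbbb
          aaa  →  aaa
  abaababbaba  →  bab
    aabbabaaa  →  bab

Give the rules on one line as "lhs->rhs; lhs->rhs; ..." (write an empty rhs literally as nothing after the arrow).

aab->; aba->ab; abb->a; baa->b

  | baaa => ba
  | abbaaaabaab => aaaaabaab => aaaaab => aaa
  | bbaaaab => bbaab => bbb
  | baaaabbbaa => baabbbaa => bbbbaa => bbbb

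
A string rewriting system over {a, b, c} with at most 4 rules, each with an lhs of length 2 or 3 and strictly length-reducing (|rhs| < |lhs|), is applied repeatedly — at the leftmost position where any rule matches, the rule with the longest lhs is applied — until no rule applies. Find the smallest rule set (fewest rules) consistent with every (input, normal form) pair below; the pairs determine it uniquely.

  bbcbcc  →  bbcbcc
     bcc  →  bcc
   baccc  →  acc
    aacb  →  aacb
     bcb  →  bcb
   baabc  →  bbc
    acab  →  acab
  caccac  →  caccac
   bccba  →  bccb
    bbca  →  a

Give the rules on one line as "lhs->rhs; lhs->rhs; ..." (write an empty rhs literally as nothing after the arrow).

  | bbcbcc
  | bcc
  | baccc => acc
  | aacb

ba->b; bac->a; bca->ac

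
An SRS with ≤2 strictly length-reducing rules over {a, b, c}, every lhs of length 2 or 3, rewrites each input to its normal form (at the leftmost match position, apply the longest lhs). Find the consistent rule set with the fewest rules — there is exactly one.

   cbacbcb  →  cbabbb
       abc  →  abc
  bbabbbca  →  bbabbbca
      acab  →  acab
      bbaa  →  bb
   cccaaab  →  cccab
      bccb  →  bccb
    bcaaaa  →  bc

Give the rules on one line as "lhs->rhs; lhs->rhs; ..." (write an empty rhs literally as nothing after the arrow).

aa->; cbc->bb

  | cbacbcb => cbabbb
  | abc
  | bbabbbca
  | acab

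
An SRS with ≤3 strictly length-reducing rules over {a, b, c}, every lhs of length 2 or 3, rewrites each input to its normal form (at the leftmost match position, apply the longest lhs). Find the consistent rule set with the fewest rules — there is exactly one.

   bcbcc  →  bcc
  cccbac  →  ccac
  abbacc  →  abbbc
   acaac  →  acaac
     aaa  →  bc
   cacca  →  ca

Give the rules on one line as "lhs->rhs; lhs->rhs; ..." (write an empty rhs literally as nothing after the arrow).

aaa->bc; acc->bc; cb->

  | bcbcc => bcc
  | cccbac => ccac
  | abbacc => abbbc
  | acaac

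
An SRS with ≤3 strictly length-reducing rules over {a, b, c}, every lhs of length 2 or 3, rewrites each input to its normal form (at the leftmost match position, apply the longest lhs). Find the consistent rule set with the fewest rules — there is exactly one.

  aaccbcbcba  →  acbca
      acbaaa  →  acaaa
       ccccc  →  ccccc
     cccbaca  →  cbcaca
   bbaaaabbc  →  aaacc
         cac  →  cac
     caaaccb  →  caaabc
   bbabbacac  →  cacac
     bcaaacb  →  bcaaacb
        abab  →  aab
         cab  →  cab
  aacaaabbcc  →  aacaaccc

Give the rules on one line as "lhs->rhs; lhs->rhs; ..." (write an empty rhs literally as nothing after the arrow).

abb->c; ba->a; ccb->bc

  | aaccbcbcba => aabccbcba => aabbccba => acccba => acbca
  | acbaaa => acaaa
  | ccccc
  | cccbaca => cbcaca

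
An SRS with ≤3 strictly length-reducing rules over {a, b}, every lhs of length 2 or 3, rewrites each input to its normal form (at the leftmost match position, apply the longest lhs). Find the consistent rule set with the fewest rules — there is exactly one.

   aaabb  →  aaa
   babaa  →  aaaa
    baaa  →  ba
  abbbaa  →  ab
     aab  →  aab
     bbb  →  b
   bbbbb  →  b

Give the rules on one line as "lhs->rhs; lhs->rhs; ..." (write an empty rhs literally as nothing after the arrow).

  | aaabb => aaa
  | babaa => aaaa
  | baaa => ba
  | abbbaa => abaa => ab

baa->b; bab->aa; bb->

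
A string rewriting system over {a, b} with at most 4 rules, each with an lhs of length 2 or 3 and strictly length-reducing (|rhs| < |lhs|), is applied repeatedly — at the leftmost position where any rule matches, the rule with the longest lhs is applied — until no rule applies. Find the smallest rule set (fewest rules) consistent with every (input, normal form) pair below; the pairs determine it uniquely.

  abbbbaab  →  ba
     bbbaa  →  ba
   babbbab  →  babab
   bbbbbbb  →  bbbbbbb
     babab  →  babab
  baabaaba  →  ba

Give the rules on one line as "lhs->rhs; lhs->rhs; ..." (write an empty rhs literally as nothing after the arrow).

  | abbbbaab => abbaab => aaab => aab => ba
  | bbbaa => baa => ba
  | babbbab => babab
  | bbbbbbb

aa->a; aab->ba; bba->a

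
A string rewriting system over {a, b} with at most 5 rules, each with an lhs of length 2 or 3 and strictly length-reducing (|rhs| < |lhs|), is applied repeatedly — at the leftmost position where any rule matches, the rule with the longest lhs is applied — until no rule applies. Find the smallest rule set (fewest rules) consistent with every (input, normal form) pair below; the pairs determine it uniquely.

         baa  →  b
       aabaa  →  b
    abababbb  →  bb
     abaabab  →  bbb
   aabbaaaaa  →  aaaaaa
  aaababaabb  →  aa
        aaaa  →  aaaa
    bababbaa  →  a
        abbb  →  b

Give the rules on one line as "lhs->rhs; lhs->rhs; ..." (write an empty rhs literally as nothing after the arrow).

  | baa => b
  | aabaa => aba => b
  | abababbb => bbabbb => abbbb => bb
  | abaabab => babab => bbb

aba->b; abb->; baa->b; bba->ab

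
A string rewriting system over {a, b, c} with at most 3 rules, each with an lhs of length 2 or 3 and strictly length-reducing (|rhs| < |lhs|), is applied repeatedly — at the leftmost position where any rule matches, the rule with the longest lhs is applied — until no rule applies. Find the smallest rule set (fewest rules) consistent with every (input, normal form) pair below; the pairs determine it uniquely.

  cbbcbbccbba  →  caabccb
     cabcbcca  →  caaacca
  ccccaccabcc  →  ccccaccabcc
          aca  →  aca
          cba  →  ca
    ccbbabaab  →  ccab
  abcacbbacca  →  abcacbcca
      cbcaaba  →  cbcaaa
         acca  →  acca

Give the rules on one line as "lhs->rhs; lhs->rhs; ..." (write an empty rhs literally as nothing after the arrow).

ba->a; bba->b; bcb->aa

  | cbbcbbccbba => cbaabccbba => caabccbba => caabccb
  | cabcbcca => caaacca
  | ccccaccabcc
  | aca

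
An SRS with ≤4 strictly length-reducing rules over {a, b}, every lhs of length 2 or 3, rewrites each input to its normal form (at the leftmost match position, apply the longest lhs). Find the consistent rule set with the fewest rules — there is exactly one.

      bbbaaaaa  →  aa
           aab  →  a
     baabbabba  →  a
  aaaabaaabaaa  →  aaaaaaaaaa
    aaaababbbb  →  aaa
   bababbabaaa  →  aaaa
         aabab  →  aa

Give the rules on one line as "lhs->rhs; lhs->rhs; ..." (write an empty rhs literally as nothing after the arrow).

ab->; aba->aa; abb->; baa->a

  | bbbaaaaa => bbaaaa => baaa => aa
  | aab => a
  | baabbabba => abbabba => abba => a
  | aaaabaaabaaa => aaaaaaabaaa => aaaaaaaaaa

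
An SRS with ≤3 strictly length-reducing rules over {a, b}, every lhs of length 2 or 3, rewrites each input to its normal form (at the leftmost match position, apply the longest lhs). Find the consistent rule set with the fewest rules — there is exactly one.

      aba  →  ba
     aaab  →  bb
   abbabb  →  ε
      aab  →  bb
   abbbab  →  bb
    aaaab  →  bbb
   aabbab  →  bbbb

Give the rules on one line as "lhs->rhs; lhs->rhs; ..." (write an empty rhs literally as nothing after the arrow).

  | aba => ba
  | aaab => bab => bb
  | abbabb => abb => ε
  | aab => bb

aa->b; ab->b; abb->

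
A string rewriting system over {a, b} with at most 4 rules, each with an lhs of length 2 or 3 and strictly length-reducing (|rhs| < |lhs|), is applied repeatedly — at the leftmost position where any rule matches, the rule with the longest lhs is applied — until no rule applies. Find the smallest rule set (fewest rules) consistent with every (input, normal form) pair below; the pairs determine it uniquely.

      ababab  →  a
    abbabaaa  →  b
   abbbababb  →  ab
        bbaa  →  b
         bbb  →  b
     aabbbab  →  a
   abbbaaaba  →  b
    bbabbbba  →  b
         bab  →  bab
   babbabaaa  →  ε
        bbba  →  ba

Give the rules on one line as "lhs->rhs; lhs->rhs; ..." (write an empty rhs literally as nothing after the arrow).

  | ababab => aabab => baab => bba => a
  | abbabaaa => aabaaa => baaaa => bbaa => aa => b
  | abbbababb => abababb => aababb => baabb => bbab => ab
  | bbaa => aa => b

aa->b; aab->ba; aba->aa; bb->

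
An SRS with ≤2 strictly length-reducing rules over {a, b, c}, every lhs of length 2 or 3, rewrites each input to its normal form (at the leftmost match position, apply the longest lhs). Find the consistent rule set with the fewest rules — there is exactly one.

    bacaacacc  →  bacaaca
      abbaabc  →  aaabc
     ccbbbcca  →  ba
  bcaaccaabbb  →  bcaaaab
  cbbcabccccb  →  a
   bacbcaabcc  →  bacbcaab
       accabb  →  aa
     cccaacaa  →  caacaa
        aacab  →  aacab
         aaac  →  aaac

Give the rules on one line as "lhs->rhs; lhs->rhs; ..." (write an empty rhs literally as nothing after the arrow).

  | bacaacacc => bacaaca
  | abbaabc => aaabc
  | ccbbbcca => bbbcca => bcca => ba
  | bcaaccaabbb => bcaaaabbb => bcaaaab

bb->; cc->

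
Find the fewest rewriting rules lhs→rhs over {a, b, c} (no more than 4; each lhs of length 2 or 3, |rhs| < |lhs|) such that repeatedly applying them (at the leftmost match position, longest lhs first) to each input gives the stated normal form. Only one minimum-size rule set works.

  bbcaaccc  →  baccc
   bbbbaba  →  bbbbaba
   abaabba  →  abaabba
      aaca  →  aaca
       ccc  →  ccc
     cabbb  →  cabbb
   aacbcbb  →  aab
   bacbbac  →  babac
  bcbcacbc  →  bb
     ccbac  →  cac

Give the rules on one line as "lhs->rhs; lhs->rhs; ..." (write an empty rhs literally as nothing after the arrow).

  | bbcaaccc => baccc
  | bbbbaba
  | abaabba
  | aaca

bc->b; bca->; cb->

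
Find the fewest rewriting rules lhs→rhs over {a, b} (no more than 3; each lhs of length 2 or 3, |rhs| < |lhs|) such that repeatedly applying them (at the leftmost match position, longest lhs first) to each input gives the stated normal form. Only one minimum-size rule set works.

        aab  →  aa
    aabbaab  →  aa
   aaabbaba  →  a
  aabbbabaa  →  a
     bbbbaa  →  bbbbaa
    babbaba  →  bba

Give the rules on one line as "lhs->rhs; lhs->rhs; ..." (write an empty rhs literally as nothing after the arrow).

ab->a; aba->

  | aab => aa
  | aabbaab => aabaab => aab => aa
  | aaabbaba => aaababa => aaba => a
  | aabbbabaa => aabbabaa => aababaa => abaa => a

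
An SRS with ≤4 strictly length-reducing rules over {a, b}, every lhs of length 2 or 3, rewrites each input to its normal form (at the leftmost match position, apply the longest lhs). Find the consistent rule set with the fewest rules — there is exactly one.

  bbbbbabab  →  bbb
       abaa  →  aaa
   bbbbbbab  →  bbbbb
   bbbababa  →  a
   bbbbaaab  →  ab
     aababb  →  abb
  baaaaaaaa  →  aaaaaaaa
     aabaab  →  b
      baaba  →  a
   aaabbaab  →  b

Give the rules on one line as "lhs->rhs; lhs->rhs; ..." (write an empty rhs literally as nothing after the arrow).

  | bbbbbabab => bbbbab => bbb
  | abaa => aaa
  | bbbbbbab => bbbbb
  | bbbababa => bbaba => ba => a

aab->b; ba->a; bba->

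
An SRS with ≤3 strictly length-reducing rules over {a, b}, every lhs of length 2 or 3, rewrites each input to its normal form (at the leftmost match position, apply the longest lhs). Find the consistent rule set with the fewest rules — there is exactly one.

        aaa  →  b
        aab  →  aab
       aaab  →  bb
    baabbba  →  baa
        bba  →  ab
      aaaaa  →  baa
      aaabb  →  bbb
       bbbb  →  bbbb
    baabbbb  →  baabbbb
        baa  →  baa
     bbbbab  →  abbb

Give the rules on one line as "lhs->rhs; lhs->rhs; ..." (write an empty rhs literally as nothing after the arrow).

aaa->b; bab->; bba->ab

  | aaa => b
  | aab
  | aaab => bb
  | baabbba => baabab => baa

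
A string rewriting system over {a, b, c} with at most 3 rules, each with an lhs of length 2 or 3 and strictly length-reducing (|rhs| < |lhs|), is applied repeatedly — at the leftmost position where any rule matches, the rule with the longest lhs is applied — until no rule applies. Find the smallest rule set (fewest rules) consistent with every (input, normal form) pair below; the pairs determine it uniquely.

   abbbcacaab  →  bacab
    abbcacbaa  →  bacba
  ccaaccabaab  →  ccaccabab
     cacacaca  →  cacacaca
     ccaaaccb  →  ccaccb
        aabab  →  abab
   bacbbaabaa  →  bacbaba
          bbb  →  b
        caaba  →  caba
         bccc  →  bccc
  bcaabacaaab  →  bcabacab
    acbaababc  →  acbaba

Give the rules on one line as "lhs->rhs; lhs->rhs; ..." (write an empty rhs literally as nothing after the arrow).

  | abbbcacaab => abbcacaab => abcacaab => baacaab => bacaab => bacab
  | abbcacbaa => abcacbaa => baacbaa => bacbaa => bacba
  | ccaaccabaab => ccaccabaab => ccaccabab
  | cacacaca

aa->a; abc->ba; bb->b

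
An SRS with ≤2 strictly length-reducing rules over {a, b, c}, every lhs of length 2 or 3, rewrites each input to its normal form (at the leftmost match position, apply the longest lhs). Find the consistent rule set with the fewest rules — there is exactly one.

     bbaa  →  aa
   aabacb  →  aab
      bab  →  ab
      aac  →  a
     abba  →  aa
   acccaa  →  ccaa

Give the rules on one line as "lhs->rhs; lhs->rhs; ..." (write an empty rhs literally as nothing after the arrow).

  | bbaa => baa => aa
  | aabacb => aaacb => aab
  | bab => ab
  | aac => a

ac->; ba->a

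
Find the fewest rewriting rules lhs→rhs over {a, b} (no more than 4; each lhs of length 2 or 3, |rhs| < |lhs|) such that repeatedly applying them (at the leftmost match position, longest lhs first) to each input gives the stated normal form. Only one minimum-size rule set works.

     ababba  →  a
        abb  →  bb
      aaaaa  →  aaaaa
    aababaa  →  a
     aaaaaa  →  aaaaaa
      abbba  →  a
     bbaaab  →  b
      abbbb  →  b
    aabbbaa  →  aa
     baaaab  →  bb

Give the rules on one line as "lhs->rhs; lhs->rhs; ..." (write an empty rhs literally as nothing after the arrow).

  | ababba => babba => bbba => a
  | abb => bb
  | aaaaa
  | aababaa => ababaa => babaa => bbaa => a

ab->b; bba->; bbb->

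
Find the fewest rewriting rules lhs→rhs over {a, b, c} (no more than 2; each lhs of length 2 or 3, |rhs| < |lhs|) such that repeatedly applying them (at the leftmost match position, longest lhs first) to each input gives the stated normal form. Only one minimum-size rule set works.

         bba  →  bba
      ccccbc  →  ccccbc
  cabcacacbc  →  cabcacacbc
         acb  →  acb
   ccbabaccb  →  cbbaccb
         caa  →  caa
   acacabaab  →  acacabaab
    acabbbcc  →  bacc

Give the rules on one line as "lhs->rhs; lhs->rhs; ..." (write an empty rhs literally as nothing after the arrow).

abb->ba; cba->b

  | bba
  | ccccbc
  | cabcacacbc
  | acb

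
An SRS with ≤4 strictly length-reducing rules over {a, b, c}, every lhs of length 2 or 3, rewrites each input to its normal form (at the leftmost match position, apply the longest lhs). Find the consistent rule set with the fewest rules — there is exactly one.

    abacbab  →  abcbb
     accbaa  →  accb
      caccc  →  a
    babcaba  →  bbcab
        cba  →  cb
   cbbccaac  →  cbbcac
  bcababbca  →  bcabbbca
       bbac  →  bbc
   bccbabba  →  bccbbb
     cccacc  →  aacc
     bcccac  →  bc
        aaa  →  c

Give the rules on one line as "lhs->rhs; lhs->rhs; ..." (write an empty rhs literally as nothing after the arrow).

  | abacbab => abcbab => abcbb
  | accbaa => accba => accb
  | caccc => caa => a
  | babcaba => bbcaba => bbcab

aaa->c; ba->b; caa->a; ccc->a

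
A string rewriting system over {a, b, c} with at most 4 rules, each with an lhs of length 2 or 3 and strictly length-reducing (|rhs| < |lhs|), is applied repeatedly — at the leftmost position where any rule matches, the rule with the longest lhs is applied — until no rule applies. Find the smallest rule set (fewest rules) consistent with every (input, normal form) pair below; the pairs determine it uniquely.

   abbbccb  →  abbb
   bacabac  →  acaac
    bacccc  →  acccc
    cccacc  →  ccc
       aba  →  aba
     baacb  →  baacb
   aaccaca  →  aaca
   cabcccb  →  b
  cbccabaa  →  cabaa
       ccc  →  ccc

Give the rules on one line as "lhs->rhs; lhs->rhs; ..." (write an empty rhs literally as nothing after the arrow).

  | abbbccb => abbb
  | bacabac => acabac => acaac
  | bacccc => acccc
  | cccacc => ccc

bac->ac; bcc->; cac->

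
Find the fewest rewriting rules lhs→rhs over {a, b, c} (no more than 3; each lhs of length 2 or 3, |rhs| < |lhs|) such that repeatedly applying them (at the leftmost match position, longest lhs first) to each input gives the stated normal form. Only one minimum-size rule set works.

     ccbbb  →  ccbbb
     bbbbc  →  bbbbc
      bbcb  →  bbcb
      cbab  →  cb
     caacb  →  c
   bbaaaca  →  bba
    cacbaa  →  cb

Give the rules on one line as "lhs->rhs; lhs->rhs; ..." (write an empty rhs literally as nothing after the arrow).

  | ccbbb
  | bbbbc
  | bbcb
  | cbab => cb

ab->; ac->; baa->b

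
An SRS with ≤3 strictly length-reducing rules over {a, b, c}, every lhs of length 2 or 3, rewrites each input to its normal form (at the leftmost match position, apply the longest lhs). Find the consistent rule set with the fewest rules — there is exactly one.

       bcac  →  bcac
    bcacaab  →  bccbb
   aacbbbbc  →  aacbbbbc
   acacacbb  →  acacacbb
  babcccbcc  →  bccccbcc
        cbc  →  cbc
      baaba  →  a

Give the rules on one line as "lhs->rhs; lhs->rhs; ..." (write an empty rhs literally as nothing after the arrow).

ab->c; bac->; caa->bb

  | bcac
  | bcacaab => bcabbb => bccbb
  | aacbbbbc
  | acacacbb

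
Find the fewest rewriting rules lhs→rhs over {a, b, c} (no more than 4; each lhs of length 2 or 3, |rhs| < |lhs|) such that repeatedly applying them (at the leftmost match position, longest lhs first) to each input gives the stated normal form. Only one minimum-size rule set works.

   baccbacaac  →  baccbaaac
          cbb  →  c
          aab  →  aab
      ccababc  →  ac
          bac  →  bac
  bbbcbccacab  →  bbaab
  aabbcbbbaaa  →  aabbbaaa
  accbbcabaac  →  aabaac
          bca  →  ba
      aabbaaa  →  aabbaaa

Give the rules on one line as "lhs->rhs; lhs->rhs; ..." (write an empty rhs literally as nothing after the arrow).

  | baccbacaac => baccbaaac
  | cbb => c
  | aab
  | ccababc => cababc => ababc => ac

bab->; bcb->; ca->a; cbb->c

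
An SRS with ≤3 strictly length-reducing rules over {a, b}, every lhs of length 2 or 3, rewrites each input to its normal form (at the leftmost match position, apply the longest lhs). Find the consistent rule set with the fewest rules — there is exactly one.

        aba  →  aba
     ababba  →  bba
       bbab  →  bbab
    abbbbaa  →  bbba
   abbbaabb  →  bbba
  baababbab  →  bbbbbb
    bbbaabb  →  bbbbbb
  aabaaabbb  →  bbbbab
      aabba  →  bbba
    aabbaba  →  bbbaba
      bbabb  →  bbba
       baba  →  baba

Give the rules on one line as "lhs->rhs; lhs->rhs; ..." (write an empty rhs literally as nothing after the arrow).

aa->b; abb->ba

  | aba
  | ababba => abbaa => baaa => bba
  | bbab
  | abbbbaa => babbaa => bbaaa => bbba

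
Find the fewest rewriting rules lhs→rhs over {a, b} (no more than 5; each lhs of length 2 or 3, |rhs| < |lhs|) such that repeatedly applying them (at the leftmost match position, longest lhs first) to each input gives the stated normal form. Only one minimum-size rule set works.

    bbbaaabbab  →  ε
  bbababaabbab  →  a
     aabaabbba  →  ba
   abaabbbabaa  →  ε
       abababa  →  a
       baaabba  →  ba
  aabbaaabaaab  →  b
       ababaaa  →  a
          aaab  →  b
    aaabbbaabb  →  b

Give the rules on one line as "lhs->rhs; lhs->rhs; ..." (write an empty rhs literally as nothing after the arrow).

  | bbbaaabbab => bbaaabbab => baaabbab => bbbab => bbab => bab => ε
  | bbababaabbab => bababaabbab => abaabbab => abbab => abab => a
  | aabaabbba => aabbba => bba => ba
  | abaabbbabaa => abbbabaa => abbabaa => ababaa => aaa => ε

aaa->; aab->; bab->; bb->b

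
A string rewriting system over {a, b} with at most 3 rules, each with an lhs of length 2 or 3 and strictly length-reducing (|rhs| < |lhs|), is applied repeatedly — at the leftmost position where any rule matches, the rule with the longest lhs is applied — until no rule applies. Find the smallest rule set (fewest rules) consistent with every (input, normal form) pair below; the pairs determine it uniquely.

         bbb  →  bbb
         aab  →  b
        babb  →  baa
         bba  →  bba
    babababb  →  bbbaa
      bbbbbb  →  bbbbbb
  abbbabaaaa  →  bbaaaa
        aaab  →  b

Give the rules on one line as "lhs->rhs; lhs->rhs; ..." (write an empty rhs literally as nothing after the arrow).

  | bbb
  | aab => ab => b
  | babb => baa
  | bba

ab->b; abb->aa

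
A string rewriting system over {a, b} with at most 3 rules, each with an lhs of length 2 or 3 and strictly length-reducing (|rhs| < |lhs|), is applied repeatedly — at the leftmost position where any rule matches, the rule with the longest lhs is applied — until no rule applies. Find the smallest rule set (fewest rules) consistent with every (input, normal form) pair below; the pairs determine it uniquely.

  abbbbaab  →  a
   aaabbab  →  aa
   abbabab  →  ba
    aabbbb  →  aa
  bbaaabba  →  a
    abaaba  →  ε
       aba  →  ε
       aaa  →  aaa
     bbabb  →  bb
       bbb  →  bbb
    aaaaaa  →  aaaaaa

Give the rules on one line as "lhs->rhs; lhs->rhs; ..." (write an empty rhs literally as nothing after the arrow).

  | abbbbaab => abbbaab => abbaab => abaab => ab => a
  | aaabbab => aaabab => aab => aa
  | abbabab => ababab => bab => ba
  | aabbbb => aabbb => aabb => aab => aa

ab->a; aba->; bba->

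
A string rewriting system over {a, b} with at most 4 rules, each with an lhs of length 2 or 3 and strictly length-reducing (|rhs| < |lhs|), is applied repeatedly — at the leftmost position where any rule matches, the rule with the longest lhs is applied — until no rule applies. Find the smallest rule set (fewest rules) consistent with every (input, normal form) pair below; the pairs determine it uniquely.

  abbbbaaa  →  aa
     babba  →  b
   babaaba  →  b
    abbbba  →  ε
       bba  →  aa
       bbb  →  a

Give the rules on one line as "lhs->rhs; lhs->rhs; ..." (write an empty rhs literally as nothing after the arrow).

  | abbbbaaa => abbbaaa => abbaaa => abaaa => aa
  | babba => baba => b
  | babaaba => baba => b
  | abbbba => abbba => abba => aba => ε

ab->a; aba->; bb->a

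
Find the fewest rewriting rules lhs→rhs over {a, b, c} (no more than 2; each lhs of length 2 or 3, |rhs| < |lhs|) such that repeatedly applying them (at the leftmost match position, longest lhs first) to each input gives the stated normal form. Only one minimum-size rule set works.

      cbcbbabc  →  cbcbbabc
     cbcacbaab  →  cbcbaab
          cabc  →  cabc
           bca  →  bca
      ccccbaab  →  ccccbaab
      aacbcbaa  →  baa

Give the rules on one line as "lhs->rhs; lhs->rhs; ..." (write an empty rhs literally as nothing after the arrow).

  | cbcbbabc
  | cbcacbaab => cbccaaab => cbcbaab
  | cabc
  | bca

acb->ca; caa->ba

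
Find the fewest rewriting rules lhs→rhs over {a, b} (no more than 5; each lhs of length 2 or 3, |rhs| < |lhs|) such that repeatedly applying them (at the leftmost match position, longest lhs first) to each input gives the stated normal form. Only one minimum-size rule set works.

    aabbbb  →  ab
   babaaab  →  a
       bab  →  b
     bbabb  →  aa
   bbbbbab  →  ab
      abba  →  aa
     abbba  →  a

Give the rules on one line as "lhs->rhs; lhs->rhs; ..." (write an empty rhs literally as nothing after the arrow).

aab->a; abb->a; ba->; bbb->aa

  | aabbbb => abbb => ab
  | babaaab => baaab => aab => a
  | bab => b
  | bbabb => bbb => aa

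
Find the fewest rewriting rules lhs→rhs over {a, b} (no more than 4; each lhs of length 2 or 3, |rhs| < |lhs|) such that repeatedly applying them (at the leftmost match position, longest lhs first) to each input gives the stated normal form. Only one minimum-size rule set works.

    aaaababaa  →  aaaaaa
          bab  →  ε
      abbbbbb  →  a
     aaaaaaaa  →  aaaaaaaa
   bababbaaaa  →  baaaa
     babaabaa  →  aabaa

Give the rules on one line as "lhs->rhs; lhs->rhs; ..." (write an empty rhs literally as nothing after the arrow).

abb->b; bab->; bb->a

  | aaaababaa => aaaaaa
  | bab => ε
  | abbbbbb => bbbbb => abbb => bb => a
  | aaaaaaaa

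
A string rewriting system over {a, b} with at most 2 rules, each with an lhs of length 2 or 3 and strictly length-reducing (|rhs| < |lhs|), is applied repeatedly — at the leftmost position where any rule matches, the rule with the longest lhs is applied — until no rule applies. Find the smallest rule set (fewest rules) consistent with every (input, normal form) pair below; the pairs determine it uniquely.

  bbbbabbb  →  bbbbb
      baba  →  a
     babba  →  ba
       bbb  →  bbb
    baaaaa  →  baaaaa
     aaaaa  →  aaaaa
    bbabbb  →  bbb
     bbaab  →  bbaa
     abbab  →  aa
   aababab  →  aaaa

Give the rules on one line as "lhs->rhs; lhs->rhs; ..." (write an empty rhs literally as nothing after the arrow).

ab->a; bab->

  | bbbbabbb => bbbbb
  | baba => a
  | babba => ba
  | bbb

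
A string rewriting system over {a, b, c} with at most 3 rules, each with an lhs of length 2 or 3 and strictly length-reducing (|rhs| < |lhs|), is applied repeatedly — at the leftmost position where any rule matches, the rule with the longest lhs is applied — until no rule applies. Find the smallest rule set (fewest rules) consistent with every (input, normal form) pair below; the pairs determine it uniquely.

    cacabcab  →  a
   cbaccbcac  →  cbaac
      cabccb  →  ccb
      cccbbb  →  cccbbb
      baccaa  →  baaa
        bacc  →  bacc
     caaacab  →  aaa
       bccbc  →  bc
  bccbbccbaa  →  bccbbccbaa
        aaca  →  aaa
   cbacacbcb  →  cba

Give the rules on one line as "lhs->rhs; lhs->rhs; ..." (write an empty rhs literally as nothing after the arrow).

  | cacabcab => acabcab => aabcab => acab => aab => a
  | cbaccbcac => cbacac => cbaac
  | cabccb => abccb => ccb
  | cccbbb

ab->; ca->a; cbc->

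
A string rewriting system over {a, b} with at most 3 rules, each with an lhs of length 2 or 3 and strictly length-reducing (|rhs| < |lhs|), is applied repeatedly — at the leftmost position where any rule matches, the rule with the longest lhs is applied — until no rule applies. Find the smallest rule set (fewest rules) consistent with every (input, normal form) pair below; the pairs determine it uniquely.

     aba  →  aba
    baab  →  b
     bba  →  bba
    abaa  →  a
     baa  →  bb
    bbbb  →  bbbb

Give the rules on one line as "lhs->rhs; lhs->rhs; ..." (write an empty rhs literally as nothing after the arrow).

aa->b; aab->; abb->a

  | aba
  | baab => b
  | bba
  | abaa => abb => a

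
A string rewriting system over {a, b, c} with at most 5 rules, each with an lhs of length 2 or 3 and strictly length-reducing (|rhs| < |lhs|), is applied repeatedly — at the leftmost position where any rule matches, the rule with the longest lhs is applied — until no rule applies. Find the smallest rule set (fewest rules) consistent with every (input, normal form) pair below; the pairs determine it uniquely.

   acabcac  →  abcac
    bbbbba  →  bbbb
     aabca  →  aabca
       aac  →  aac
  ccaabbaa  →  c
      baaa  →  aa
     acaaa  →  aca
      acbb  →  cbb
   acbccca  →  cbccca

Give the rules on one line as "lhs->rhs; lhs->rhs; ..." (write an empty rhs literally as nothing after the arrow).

acb->cb; ba->; caa->ca; cab->b

  | acabcac => abcac
  | bbbbba => bbbb
  | aabca
  | aac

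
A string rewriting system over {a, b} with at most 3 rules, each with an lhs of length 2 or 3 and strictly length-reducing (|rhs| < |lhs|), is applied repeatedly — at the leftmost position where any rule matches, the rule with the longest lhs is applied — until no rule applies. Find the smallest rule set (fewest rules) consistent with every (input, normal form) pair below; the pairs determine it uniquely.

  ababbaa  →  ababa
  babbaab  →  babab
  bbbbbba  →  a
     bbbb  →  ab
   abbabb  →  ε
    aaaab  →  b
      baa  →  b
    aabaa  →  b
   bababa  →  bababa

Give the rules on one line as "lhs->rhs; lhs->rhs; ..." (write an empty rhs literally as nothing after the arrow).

  | ababbaa => ababa
  | babbaab => babab
  | bbbbbba => abbba => aaa => a
  | bbbb => ab

aa->; bba->b; bbb->a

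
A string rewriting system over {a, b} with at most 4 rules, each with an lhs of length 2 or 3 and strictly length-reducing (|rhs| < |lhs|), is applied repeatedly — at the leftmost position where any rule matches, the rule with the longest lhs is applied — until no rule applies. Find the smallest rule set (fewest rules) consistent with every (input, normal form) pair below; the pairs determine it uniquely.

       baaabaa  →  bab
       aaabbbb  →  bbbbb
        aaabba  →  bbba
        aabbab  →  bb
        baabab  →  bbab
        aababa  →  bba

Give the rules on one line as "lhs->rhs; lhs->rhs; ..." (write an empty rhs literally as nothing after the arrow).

  | baaabaa => babaa => bab
  | aaabbbb => bbbbb
  | aaabba => bbba
  | aabbab => aabab => aaab => bb

aaa->b; aab->aa; baa->b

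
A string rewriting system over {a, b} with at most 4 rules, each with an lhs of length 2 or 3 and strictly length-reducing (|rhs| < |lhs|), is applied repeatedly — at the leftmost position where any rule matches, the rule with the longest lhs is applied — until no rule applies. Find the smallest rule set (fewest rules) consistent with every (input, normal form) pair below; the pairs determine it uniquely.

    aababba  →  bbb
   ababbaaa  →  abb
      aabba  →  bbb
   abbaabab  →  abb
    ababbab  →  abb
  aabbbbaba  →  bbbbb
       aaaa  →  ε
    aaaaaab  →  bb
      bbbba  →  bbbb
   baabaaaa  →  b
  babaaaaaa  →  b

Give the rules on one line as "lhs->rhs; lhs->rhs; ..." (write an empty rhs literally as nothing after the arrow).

  | aababba => bbabba => bbba => bbb
  | ababbaaa => abbaaa => abbaa => abba => abb
  | aabba => bbba => bbb
  | abbaabab => abbabab => abbab => abb

aa->; aab->bb; ba->b; bab->b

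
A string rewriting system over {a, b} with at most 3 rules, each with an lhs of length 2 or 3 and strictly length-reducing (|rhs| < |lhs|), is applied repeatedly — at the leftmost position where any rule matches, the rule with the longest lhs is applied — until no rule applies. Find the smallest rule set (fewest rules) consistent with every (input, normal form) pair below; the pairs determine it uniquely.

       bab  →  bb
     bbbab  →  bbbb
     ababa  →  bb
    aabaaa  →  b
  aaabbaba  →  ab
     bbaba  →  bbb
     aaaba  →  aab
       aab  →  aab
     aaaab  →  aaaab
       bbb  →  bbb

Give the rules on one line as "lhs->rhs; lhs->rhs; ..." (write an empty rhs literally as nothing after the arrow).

aba->b; abb->ab; ba->b

  | bab => bb
  | bbbab => bbbb
  | ababa => bba => bb
  | aabaaa => abaa => ba => b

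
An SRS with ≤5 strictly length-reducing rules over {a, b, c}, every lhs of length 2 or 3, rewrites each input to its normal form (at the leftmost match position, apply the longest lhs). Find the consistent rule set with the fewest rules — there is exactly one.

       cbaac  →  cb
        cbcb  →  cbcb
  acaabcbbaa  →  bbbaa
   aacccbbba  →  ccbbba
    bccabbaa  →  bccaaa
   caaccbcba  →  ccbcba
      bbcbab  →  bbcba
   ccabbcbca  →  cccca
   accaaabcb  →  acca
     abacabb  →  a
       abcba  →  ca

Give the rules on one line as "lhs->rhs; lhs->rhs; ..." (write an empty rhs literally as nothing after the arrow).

aac->; ab->a; aca->ba; acb->c

  | cbaac => cb
  | cbcb
  | acaabcbbaa => baabcbbaa => baacbbaa => bbbaa
  | aacccbbba => ccbbba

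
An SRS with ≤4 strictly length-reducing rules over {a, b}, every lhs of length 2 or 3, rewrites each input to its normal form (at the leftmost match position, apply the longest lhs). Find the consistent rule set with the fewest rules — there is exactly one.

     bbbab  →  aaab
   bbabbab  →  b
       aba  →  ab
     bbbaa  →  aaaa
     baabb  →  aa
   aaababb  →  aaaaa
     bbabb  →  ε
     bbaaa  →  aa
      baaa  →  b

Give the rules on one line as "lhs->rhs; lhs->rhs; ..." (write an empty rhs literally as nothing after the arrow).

  | bbbab => aaab
  | bbabbab => bbab => b
  | aba => ab
  | bbbaa => aaaa

ba->b; bb->; bba->; bbb->aa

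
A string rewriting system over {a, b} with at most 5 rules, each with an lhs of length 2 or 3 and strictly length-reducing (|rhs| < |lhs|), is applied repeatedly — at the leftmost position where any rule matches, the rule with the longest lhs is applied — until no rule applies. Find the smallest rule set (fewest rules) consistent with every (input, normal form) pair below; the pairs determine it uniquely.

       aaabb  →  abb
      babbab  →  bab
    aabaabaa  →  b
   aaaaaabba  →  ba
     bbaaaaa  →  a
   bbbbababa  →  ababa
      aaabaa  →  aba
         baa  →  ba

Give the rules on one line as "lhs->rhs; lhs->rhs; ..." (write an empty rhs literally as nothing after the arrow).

aa->b; aaa->a; baa->ba; bba->a

  | aaabb => abb
  | babbab => baab => bab
  | aabaabaa => bbaabaa => aabaa => bbaa => aa => b
  | aaaaaabba => aaaabba => aabba => bbba => ba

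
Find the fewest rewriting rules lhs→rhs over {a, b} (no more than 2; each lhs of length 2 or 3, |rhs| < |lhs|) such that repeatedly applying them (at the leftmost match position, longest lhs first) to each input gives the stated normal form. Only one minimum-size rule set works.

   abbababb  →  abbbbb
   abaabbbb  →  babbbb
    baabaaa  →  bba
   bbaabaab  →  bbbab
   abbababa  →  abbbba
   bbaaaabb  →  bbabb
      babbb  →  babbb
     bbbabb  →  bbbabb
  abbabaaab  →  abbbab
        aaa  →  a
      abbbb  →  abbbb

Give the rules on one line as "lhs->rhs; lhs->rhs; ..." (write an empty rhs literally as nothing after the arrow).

  | abbababb => abbbbb
  | abaabbbb => babbbb
  | baabaaa => babaaa => bbaa => bba
  | bbaabaab => bbabaab => bbbab

aa->a; aba->b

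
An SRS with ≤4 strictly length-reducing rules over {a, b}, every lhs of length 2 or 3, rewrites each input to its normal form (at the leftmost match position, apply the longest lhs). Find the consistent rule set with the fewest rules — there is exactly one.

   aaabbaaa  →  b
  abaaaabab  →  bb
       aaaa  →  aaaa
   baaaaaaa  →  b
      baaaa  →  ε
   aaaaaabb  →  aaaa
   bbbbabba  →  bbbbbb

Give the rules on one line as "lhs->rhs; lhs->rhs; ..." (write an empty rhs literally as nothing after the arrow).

ab->; aba->ba; ba->b; baa->ab

  | aaabbaaa => aabaaa => abaaa => baaa => aba => ba => b
  | abaaaabab => baaaabab => abaabab => baabab => abbab => bab => bb
  | aaaa
  | baaaaaaa => abaaaaa => baaaaa => abaaa => baaa => aba => ba => b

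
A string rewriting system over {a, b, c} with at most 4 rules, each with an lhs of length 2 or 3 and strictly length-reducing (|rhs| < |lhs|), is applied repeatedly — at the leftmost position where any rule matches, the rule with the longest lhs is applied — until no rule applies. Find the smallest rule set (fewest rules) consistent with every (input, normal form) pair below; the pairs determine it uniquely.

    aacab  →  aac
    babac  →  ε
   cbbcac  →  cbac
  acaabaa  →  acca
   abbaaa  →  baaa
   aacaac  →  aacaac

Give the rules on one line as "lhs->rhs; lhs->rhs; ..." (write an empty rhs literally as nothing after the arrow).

ab->; aba->bc; bc->

  | aacab => aac
  | babac => bbcc => bc => ε
  | cbbcac => cbac
  | acaabaa => acabca => acca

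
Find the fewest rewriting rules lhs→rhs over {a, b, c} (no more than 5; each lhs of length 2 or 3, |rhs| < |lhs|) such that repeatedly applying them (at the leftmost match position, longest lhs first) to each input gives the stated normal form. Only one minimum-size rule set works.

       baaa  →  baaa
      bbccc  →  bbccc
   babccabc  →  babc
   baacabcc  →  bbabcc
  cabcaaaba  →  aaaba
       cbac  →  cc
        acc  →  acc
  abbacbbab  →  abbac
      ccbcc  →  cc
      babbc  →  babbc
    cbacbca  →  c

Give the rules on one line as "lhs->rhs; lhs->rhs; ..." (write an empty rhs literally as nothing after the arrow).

aac->b; ca->c; cb->c; cbc->

  | baaa
  | bbccc
  | babccabc => babccbc => babc
  | baacabcc => bbabcc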